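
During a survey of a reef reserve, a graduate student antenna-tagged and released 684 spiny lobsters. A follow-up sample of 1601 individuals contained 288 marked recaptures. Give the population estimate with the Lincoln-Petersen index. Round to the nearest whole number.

If marked individuals mix randomly, R/C ≈ M/N, giving N ≈ M·C/R.
N = (684 × 1601) / 288 = 1095084 / 288 ≈ 3802.4 → 3802

N ≈ 3802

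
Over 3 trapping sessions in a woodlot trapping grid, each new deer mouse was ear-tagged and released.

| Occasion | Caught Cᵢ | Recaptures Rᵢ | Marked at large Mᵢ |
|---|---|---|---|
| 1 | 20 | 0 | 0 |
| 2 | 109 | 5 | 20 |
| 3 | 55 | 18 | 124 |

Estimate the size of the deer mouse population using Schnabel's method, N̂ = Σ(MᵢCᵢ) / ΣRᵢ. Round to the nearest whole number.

Σ MᵢCᵢ = 0·20 + 20·109 + 124·55 = 0 + 2180 + 6820 = 9000
Σ Rᵢ = 0 + 5 + 18 = 23
N̂ = 9000 / 23 ≈ 391.3 → 391

N ≈ 391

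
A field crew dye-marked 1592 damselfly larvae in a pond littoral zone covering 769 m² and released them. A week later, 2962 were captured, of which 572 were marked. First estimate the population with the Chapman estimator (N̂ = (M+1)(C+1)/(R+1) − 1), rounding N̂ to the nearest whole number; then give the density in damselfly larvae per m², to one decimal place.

density ≈ 10.7 damselfly larvae per m²

N̂ = 1593·2963/573 − 1 = 4720059/573 − 1 ≈ 8236.45 → 8236
Density = N̂ / area = 8236 / 769 ≈ 10.71 → 10.7 per m²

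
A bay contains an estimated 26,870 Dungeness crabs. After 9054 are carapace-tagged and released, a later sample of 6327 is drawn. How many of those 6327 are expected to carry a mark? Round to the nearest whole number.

expected recaptures ≈ 2132

The marked fraction of the population is 9054/26870, so in a sample of 6327 expect C·(M/N) marked.
E[R] = 9054 × 6327 / 26870 = 57284658 / 26870 ≈ 2131.9 → 2132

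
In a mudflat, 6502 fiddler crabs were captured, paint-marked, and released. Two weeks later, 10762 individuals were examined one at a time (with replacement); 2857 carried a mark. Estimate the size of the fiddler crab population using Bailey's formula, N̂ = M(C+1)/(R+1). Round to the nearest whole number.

N ≈ 24,486

N̂ = 6502·(10762+1)/(2857+1) = 6502·10763/2858 = 69981026/2858 ≈ 24486.0 → 24486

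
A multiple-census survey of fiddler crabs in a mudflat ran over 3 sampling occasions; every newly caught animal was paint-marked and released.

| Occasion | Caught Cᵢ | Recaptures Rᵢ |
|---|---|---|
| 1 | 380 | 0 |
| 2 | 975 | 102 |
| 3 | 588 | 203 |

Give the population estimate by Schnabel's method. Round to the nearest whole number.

Marked at large before each occasion: Mᵢ = Σⱼ<ᵢ (Cⱼ − Rⱼ) → M1=0, M2=380, M3=1253
Σ MᵢCᵢ = 0·380 + 380·975 + 1253·588 = 0 + 370500 + 736764 = 1107264
Σ Rᵢ = 0 + 102 + 203 = 305
N̂ = 1107264 / 305 ≈ 3630.4 → 3630

N ≈ 3630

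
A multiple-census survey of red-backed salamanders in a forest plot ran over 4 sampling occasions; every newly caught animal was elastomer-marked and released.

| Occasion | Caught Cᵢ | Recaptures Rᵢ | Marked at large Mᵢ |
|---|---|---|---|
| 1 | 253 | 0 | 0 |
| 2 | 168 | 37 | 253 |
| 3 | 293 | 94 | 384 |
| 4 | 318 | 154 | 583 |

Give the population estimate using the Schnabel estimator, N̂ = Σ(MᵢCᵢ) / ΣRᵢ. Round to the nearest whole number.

Σ MᵢCᵢ = 0·253 + 253·168 + 384·293 + 583·318 = 0 + 42504 + 112512 + 185394 = 340410
Σ Rᵢ = 0 + 37 + 94 + 154 = 285
N̂ = 340410 / 285 ≈ 1194.4 → 1194

N ≈ 1194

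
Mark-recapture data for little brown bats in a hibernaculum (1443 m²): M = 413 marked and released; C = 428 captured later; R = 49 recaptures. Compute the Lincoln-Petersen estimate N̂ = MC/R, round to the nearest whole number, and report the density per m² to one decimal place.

density ≈ 2.5 little brown bats per m²

N̂ = 413·428/49 = 176764/49 ≈ 3607.4 → 3607
Density = N̂ / area = 3607 / 1443 ≈ 2.50 → 2.5 per m²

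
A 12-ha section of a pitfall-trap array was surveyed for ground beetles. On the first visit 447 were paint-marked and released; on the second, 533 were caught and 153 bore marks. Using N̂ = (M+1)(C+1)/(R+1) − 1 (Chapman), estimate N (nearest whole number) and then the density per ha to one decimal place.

N̂ = 448·534/154 − 1 = 239232/154 − 1 ≈ 1552.45 → 1552
Density = N̂ / area = 1552 / 12 ≈ 129.33 → 129.3 per ha

density ≈ 129.3 ground beetles per ha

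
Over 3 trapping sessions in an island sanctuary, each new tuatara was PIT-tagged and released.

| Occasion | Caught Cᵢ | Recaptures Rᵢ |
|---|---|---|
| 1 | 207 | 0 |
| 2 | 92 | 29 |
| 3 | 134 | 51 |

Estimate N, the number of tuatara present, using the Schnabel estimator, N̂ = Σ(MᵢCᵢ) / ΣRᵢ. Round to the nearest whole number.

N ≈ 690

Marked at large before each occasion: Mᵢ = Σⱼ<ᵢ (Cⱼ − Rⱼ) → M1=0, M2=207, M3=270
Σ MᵢCᵢ = 0·207 + 207·92 + 270·134 = 0 + 19044 + 36180 = 55224
Σ Rᵢ = 0 + 29 + 51 = 80
N̂ = 55224 / 80 ≈ 690.3 → 690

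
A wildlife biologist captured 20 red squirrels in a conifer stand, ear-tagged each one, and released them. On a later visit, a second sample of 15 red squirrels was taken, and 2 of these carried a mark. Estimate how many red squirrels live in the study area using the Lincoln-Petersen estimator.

N = (20 × 15) / 2 = 300 / 2 = 150

N = 150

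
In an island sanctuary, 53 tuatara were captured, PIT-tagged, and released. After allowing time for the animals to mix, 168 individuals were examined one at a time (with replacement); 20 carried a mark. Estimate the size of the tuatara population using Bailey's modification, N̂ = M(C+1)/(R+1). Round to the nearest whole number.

N̂ = 53·(168+1)/(20+1) = 53·169/21 = 8957/21 ≈ 426.5 → 427

N ≈ 427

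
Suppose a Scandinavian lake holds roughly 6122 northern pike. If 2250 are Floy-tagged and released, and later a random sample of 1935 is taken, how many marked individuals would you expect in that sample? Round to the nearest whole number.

Expected recaptures E[R] = M·C / N.
E[R] = 2250 × 1935 / 6122 = 4353750 / 6122 ≈ 711.2 → 711

expected recaptures ≈ 711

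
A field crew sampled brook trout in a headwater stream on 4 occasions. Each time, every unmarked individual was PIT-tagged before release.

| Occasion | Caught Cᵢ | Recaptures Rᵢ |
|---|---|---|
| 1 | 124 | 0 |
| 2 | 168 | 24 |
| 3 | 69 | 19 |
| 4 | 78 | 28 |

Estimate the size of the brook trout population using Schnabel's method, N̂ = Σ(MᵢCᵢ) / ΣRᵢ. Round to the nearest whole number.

Marked at large before each occasion: Mᵢ = Σⱼ<ᵢ (Cⱼ − Rⱼ) → M1=0, M2=124, M3=268, M4=318
Σ MᵢCᵢ = 0·124 + 124·168 + 268·69 + 318·78 = 0 + 20832 + 18492 + 24804 = 64128
Σ Rᵢ = 0 + 24 + 19 + 28 = 71
N̂ = 64128 / 71 ≈ 903.2 → 903

N ≈ 903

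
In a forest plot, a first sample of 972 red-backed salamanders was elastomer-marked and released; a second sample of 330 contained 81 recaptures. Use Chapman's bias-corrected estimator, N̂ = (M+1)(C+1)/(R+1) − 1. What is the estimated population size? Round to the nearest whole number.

N̂ = (972+1)(330+1)/(81+1) − 1 = 973·331/82 − 1
= 322063/82 − 1 ≈ 3927.6 − 1 ≈ 3926.6 → 3927

N ≈ 3927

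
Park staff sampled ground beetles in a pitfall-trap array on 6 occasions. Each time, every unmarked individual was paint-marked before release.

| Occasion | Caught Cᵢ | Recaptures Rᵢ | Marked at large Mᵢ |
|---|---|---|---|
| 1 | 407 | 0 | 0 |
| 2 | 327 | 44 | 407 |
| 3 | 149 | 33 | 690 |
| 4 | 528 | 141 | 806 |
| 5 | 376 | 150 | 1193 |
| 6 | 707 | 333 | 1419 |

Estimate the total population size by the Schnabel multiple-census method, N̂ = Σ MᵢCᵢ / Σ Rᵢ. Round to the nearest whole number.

Σ MᵢCᵢ = 0·407 + 407·327 + 690·149 + 806·528 + 1193·376 + 1419·707 = 0 + 133089 + 102810 + 425568 + 448568 + 1003233 = 2113268
Σ Rᵢ = 0 + 44 + 33 + 141 + 150 + 333 = 701
N̂ = 2113268 / 701 ≈ 3014.6 → 3015

N ≈ 3015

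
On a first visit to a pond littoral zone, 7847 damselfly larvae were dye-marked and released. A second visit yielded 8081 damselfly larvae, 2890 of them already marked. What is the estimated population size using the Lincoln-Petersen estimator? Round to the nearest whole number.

N ≈ 21,942

The marked fraction in the recapture sample should equal the marked fraction in the population: 2890/8081 = 7847/N.
N = (7847 × 8081) / 2890 = 63411607 / 2890 ≈ 21941.7 → 21942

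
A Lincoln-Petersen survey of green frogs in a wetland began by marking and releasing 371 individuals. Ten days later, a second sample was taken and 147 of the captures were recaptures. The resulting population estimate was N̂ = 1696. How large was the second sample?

From N = M·C/R: C = N·R / M = 1696·147 / 371 = 249312 / 371 = 672.

C = 672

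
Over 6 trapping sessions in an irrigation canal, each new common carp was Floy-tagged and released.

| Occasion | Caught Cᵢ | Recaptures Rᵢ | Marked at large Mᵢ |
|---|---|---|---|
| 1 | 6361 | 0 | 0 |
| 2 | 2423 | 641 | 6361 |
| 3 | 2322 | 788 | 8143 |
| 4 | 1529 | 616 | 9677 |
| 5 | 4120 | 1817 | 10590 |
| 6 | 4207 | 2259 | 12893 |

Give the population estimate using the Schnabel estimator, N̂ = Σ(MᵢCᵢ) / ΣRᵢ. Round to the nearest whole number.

N ≈ 24,014

Σ MᵢCᵢ = 0·6361 + 6361·2423 + 8143·2322 + 9677·1529 + 10590·4120 + 12893·4207 = 0 + 15412703 + 18908046 + 14796133 + 43630800 + 54240851 = 146988533
Σ Rᵢ = 0 + 641 + 788 + 616 + 1817 + 2259 = 6121
N̂ = 146988533 / 6121 ≈ 24013.8 → 24014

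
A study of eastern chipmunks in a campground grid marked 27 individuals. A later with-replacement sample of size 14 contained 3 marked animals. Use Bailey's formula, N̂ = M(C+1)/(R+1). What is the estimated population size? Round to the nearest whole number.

N ≈ 101

N̂ = 27·(14+1)/(3+1) = 27·15/4 = 405/4 ≈ 101.2 → 101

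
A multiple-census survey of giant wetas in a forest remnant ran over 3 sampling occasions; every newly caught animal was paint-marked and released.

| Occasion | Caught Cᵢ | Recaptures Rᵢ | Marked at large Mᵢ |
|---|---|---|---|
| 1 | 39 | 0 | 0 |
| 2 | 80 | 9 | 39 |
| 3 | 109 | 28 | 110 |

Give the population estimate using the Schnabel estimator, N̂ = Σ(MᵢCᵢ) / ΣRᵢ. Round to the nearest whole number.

Σ MᵢCᵢ = 0·39 + 39·80 + 110·109 = 0 + 3120 + 11990 = 15110
Σ Rᵢ = 0 + 9 + 28 = 37
N̂ = 15110 / 37 ≈ 408.4 → 408

N ≈ 408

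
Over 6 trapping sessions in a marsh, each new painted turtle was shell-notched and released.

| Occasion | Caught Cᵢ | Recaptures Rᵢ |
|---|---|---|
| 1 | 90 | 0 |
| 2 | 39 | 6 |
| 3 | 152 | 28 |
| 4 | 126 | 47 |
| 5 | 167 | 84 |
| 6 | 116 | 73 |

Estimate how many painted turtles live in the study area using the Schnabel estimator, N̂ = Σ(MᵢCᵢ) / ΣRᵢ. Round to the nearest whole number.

Marked at large before each occasion: Mᵢ = Σⱼ<ᵢ (Cⱼ − Rⱼ) → M1=0, M2=90, M3=123, M4=247, M5=326, M6=409
Σ MᵢCᵢ = 0·90 + 90·39 + 123·152 + 247·126 + 326·167 + 409·116 = 0 + 3510 + 18696 + 31122 + 54442 + 47444 = 155214
Σ Rᵢ = 0 + 6 + 28 + 47 + 84 + 73 = 238
N̂ = 155214 / 238 ≈ 652.2 → 652

N ≈ 652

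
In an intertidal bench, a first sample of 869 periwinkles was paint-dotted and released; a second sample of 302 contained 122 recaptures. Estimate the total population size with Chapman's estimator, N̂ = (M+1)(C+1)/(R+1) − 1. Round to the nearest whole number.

N ≈ 2142

N̂ = (869+1)(302+1)/(122+1) − 1 = 870·303/123 − 1
= 263610/123 − 1 ≈ 2143.2 − 1 ≈ 2142.2 → 2142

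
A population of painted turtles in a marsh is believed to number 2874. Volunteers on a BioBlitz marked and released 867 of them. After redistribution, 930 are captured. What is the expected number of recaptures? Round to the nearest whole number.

Expected recaptures E[R] = M·C / N.
E[R] = 867 × 930 / 2874 = 806310 / 2874 ≈ 280.6 → 281

expected recaptures ≈ 281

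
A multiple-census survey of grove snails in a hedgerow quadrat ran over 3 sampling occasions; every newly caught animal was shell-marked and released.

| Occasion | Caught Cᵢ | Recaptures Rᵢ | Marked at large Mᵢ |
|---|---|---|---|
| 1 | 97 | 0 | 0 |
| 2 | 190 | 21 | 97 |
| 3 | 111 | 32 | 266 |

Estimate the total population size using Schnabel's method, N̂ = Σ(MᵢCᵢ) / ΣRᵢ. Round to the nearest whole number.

N ≈ 905

Σ MᵢCᵢ = 0·97 + 97·190 + 266·111 = 0 + 18430 + 29526 = 47956
Σ Rᵢ = 0 + 21 + 32 = 53
N̂ = 47956 / 53 ≈ 904.8 → 905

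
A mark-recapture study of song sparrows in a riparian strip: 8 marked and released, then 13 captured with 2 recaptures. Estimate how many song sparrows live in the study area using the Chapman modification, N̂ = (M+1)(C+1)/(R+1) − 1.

N = 41

N̂ = (8+1)(13+1)/(2+1) − 1 = 9·14/3 − 1
= 126/3 − 1 = 42 − 1 = 41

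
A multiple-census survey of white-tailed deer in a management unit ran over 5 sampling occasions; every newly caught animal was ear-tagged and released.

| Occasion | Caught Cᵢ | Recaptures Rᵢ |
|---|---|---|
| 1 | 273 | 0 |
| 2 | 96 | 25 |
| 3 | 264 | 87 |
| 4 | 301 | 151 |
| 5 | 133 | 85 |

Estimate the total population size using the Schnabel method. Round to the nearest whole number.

Marked at large before each occasion: Mᵢ = Σⱼ<ᵢ (Cⱼ − Rⱼ) → M1=0, M2=273, M3=344, M4=521, M5=671
Σ MᵢCᵢ = 0·273 + 273·96 + 344·264 + 521·301 + 671·133 = 0 + 26208 + 90816 + 156821 + 89243 = 363088
Σ Rᵢ = 0 + 25 + 87 + 151 + 85 = 348
N̂ = 363088 / 348 ≈ 1043.4 → 1043

N ≈ 1043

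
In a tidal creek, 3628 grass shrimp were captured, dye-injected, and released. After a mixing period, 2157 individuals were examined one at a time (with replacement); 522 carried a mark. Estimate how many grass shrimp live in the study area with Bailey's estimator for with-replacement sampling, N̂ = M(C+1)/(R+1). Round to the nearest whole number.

N ≈ 14,970

N̂ = 3628·(2157+1)/(522+1) = 3628·2158/523 = 7829224/523 ≈ 14969.8 → 14970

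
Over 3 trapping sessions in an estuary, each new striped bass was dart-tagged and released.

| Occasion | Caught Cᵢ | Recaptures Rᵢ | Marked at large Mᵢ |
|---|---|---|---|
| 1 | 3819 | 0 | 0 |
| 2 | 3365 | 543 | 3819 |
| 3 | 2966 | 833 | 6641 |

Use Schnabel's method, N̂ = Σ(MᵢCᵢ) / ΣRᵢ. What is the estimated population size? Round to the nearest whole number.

N ≈ 23,654

Σ MᵢCᵢ = 0·3819 + 3819·3365 + 6641·2966 = 0 + 12850935 + 19697206 = 32548141
Σ Rᵢ = 0 + 543 + 833 = 1376
N̂ = 32548141 / 1376 ≈ 23654.2 → 23654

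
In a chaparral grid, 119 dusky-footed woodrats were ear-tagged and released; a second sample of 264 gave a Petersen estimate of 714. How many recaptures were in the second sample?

R = 44

From N = M·C/R: R = M·C / N = 119·264 / 714 = 31416 / 714 = 44.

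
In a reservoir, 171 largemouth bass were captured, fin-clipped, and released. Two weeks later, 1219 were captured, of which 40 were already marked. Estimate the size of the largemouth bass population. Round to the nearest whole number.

Lincoln-Petersen assumes M/N = R/C, so N = M·C / R.
N = (171 × 1219) / 40 = 208449 / 40 ≈ 5211.2 → 5211

N ≈ 5211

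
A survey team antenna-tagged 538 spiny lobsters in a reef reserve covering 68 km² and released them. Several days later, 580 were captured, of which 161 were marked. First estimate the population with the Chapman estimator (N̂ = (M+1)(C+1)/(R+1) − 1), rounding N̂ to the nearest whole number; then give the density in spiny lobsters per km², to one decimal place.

N̂ = 539·581/162 − 1 = 313159/162 − 1 ≈ 1932.1 → 1932
Density = N̂ / area = 1932 / 68 ≈ 28.41 → 28.4 per km²

density ≈ 28.4 spiny lobsters per km²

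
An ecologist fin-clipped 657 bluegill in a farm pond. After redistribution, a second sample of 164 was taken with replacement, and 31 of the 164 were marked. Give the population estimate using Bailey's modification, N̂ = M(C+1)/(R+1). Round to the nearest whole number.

N ≈ 3388

N̂ = 657·(164+1)/(31+1) = 657·165/32 = 108405/32 ≈ 3387.7 → 3388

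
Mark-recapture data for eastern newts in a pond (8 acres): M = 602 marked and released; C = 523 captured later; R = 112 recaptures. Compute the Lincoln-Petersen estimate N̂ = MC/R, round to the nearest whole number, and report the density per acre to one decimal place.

density ≈ 351.4 eastern newts per acre

N̂ = 602·523/112 = 314846/112 ≈ 2811.1 → 2811
Density = N̂ / area = 2811 / 8 ≈ 351.38 → 351.4 per acre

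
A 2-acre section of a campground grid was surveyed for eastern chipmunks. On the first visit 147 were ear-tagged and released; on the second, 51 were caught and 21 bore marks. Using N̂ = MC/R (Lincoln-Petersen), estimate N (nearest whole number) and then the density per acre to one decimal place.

N̂ = 147·51/21 = 7497/21 = 357
Density = N̂ / area = 357 / 2 ≈ 178.50 → 178.5 per acre

density ≈ 178.5 eastern chipmunks per acre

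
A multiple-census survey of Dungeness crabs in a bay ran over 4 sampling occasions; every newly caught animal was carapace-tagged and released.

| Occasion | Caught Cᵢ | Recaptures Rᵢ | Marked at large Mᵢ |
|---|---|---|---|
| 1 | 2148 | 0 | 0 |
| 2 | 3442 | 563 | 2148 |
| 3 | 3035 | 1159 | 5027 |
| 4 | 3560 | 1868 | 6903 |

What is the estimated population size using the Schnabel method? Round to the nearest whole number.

N ≈ 13,155

Σ MᵢCᵢ = 0·2148 + 2148·3442 + 5027·3035 + 6903·3560 = 0 + 7393416 + 15256945 + 24574680 = 47225041
Σ Rᵢ = 0 + 563 + 1159 + 1868 = 3590
N̂ = 47225041 / 3590 ≈ 13154.6 → 13155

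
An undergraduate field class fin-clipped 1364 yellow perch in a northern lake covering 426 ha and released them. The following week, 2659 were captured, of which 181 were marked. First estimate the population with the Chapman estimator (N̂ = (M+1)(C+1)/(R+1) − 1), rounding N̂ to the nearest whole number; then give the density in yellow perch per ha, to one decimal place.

N̂ = 1365·2660/182 − 1 = 3630900/182 − 1 = 19949
Density = N̂ / area = 19949 / 426 ≈ 46.83 → 46.8 per ha

density ≈ 46.8 yellow perch per ha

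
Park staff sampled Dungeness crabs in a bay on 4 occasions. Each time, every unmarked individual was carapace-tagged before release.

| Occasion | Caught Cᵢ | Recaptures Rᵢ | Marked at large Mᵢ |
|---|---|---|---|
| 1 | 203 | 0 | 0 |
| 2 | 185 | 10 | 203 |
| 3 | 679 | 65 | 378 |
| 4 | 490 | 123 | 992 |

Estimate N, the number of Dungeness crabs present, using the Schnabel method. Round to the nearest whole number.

N ≈ 3941

Σ MᵢCᵢ = 0·203 + 203·185 + 378·679 + 992·490 = 0 + 37555 + 256662 + 486080 = 780297
Σ Rᵢ = 0 + 10 + 65 + 123 = 198
N̂ = 780297 / 198 ≈ 3940.9 → 3941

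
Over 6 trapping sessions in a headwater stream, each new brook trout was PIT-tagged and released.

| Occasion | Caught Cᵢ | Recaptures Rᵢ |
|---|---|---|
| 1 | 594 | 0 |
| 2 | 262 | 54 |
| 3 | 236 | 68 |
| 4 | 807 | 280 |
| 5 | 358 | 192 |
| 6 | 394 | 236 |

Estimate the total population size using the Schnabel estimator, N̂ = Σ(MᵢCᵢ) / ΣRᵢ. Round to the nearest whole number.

Marked at large before each occasion: Mᵢ = Σⱼ<ᵢ (Cⱼ − Rⱼ) → M1=0, M2=594, M3=802, M4=970, M5=1497, M6=1663
Σ MᵢCᵢ = 0·594 + 594·262 + 802·236 + 970·807 + 1497·358 + 1663·394 = 0 + 155628 + 189272 + 782790 + 535926 + 655222 = 2318838
Σ Rᵢ = 0 + 54 + 68 + 280 + 192 + 236 = 830
N̂ = 2318838 / 830 ≈ 2793.8 → 2794

N ≈ 2794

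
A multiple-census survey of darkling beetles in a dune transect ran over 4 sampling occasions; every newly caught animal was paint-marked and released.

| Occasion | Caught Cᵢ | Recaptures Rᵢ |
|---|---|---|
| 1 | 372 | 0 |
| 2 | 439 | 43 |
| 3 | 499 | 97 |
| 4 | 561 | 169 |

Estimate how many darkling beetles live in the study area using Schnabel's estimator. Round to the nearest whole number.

Marked at large before each occasion: Mᵢ = Σⱼ<ᵢ (Cⱼ − Rⱼ) → M1=0, M2=372, M3=768, M4=1170
Σ MᵢCᵢ = 0·372 + 372·439 + 768·499 + 1170·561 = 0 + 163308 + 383232 + 656370 = 1202910
Σ Rᵢ = 0 + 43 + 97 + 169 = 309
N̂ = 1202910 / 309 ≈ 3892.9 → 3893

N ≈ 3893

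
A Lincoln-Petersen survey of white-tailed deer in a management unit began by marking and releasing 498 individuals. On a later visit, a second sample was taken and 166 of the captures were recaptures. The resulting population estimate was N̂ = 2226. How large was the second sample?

From N = M·C/R: C = N·R / M = 2226·166 / 498 = 369516 / 498 = 742.

C = 742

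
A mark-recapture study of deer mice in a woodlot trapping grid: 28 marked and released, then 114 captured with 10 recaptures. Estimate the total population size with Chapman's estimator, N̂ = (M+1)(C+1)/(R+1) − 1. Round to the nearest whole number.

N ≈ 302

N̂ = (28+1)(114+1)/(10+1) − 1 = 29·115/11 − 1
= 3335/11 − 1 ≈ 303.2 − 1 ≈ 302.2 → 302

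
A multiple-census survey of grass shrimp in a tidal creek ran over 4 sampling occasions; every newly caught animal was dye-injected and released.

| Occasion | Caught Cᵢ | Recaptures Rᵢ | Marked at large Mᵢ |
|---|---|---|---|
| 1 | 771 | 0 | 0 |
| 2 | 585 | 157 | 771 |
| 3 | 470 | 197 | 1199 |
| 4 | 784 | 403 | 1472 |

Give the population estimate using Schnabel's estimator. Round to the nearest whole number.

Σ MᵢCᵢ = 0·771 + 771·585 + 1199·470 + 1472·784 = 0 + 451035 + 563530 + 1154048 = 2168613
Σ Rᵢ = 0 + 157 + 197 + 403 = 757
N̂ = 2168613 / 757 ≈ 2864.7 → 2865

N ≈ 2865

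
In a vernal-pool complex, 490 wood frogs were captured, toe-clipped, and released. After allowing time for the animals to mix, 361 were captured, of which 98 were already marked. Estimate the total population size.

N = 1805

Lincoln-Petersen assumes M/N = R/C, so N = M·C / R.
N = (490 × 361) / 98 = 176890 / 98 = 1805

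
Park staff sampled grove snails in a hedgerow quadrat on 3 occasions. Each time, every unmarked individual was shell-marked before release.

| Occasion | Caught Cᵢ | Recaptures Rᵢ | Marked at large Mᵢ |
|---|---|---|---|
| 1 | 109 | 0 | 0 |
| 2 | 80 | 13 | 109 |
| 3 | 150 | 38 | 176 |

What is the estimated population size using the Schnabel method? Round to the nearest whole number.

Σ MᵢCᵢ = 0·109 + 109·80 + 176·150 = 0 + 8720 + 26400 = 35120
Σ Rᵢ = 0 + 13 + 38 = 51
N̂ = 35120 / 51 ≈ 688.6 → 689

N ≈ 689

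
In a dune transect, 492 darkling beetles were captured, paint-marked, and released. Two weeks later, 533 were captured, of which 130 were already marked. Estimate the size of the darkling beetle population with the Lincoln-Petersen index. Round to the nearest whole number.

The marked fraction in the recapture sample should equal the marked fraction in the population: 130/533 = 492/N.
N = (492 × 533) / 130 = 262236 / 130 ≈ 2017.2 → 2017

N ≈ 2017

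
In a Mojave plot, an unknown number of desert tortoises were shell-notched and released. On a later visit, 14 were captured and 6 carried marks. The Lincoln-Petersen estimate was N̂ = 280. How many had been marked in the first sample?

M = 120

From N = M·C/R: M = N·R / C = 280·6 / 14 = 1680 / 14 = 120.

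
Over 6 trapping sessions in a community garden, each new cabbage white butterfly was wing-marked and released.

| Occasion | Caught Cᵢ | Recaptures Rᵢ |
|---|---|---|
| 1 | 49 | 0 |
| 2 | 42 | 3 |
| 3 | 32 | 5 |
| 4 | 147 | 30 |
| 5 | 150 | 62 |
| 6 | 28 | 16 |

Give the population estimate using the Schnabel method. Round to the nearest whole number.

N ≈ 565

Marked at large before each occasion: Mᵢ = Σⱼ<ᵢ (Cⱼ − Rⱼ) → M1=0, M2=49, M3=88, M4=115, M5=232, M6=320
Σ MᵢCᵢ = 0·49 + 49·42 + 88·32 + 115·147 + 232·150 + 320·28 = 0 + 2058 + 2816 + 16905 + 34800 + 8960 = 65539
Σ Rᵢ = 0 + 3 + 5 + 30 + 62 + 16 = 116
N̂ = 65539 / 116 ≈ 565.0 → 565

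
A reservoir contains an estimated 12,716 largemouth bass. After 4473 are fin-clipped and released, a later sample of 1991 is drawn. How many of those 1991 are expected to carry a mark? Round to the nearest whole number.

The marked fraction of the population is 4473/12716, so in a sample of 1991 expect C·(M/N) marked.
E[R] = 4473 × 1991 / 12716 = 8905743 / 12716 ≈ 700.4 → 700

expected recaptures ≈ 700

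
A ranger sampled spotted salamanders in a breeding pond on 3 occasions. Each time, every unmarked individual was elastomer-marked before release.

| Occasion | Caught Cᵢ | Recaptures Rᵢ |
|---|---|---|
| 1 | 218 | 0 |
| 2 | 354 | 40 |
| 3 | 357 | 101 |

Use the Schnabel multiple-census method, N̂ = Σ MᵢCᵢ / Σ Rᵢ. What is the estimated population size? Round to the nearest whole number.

N ≈ 1894

Marked at large before each occasion: Mᵢ = Σⱼ<ᵢ (Cⱼ − Rⱼ) → M1=0, M2=218, M3=532
Σ MᵢCᵢ = 0·218 + 218·354 + 532·357 = 0 + 77172 + 189924 = 267096
Σ Rᵢ = 0 + 40 + 101 = 141
N̂ = 267096 / 141 ≈ 1894.3 → 1894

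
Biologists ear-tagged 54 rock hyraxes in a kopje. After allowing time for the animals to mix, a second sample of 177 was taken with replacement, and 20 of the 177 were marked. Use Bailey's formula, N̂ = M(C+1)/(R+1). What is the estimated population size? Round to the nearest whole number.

N̂ = 54·(177+1)/(20+1) = 54·178/21 = 9612/21 ≈ 457.7 → 458

N ≈ 458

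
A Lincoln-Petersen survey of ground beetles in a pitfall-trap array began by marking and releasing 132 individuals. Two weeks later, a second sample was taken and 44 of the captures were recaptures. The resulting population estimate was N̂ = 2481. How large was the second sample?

C = 827

From N = M·C/R: C = N·R / M = 2481·44 / 132 = 109164 / 132 = 827.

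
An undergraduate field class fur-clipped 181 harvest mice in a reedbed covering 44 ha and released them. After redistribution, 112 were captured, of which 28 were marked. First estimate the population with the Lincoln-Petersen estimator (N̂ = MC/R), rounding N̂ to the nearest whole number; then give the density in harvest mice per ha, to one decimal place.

density ≈ 16.5 harvest mice per ha

N̂ = 181·112/28 = 20272/28 = 724
Density = N̂ / area = 724 / 44 ≈ 16.45 → 16.5 per ha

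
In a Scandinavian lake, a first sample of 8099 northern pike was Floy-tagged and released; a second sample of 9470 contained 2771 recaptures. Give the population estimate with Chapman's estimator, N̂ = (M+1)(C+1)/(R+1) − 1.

N = 27,674

N̂ = (8099+1)(9470+1)/(2771+1) − 1 = 8100·9471/2772 − 1
= 76715100/2772 − 1 = 27675 − 1 = 27674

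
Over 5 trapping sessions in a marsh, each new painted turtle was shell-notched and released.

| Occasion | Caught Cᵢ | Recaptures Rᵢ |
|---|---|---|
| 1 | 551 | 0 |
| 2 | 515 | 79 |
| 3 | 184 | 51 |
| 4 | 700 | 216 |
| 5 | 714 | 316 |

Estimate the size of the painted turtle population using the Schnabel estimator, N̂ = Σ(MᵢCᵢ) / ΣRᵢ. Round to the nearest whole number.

N ≈ 3617

Marked at large before each occasion: Mᵢ = Σⱼ<ᵢ (Cⱼ − Rⱼ) → M1=0, M2=551, M3=987, M4=1120, M5=1604
Σ MᵢCᵢ = 0·551 + 551·515 + 987·184 + 1120·700 + 1604·714 = 0 + 283765 + 181608 + 784000 + 1145256 = 2394629
Σ Rᵢ = 0 + 79 + 51 + 216 + 316 = 662
N̂ = 2394629 / 662 ≈ 3617.3 → 3617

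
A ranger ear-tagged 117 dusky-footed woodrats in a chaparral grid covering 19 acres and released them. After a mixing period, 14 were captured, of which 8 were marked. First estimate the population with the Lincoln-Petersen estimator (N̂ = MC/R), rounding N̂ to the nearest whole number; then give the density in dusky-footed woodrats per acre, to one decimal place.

N̂ = 117·14/8 = 1638/8 ≈ 204.8 → 205
Density = N̂ / area = 205 / 19 ≈ 10.79 → 10.8 per acre

density ≈ 10.8 dusky-footed woodrats per acre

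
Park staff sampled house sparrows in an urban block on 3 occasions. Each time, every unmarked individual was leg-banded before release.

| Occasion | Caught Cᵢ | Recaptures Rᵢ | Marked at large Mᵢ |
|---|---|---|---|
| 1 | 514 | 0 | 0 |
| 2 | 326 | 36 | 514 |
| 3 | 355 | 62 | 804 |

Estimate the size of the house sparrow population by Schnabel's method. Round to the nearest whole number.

Σ MᵢCᵢ = 0·514 + 514·326 + 804·355 = 0 + 167564 + 285420 = 452984
Σ Rᵢ = 0 + 36 + 62 = 98
N̂ = 452984 / 98 ≈ 4622.3 → 4622

N ≈ 4622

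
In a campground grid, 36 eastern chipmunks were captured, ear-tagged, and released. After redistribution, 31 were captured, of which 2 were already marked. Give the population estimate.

N = 558

The marked fraction in the recapture sample should equal the marked fraction in the population: 2/31 = 36/N.
N = (36 × 31) / 2 = 1116 / 2 = 558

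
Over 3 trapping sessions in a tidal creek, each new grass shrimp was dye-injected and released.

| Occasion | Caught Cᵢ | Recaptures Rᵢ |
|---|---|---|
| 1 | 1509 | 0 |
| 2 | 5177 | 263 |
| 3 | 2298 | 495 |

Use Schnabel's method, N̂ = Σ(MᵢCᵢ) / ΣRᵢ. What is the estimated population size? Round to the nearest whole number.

Marked at large before each occasion: Mᵢ = Σⱼ<ᵢ (Cⱼ − Rⱼ) → M1=0, M2=1509, M3=6423
Σ MᵢCᵢ = 0·1509 + 1509·5177 + 6423·2298 = 0 + 7812093 + 14760054 = 22572147
Σ Rᵢ = 0 + 263 + 495 = 758
N̂ = 22572147 / 758 ≈ 29778.6 → 29779

N ≈ 29,779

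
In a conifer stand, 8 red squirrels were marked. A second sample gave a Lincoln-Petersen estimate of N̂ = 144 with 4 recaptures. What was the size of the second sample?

From N = M·C/R: C = N·R / M = 144·4 / 8 = 576 / 8 = 72.

C = 72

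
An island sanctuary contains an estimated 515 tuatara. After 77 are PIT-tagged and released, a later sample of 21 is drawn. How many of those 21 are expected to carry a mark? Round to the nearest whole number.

expected recaptures ≈ 3

The marked fraction of the population is 77/515, so in a sample of 21 expect C·(M/N) marked.
E[R] = 77 × 21 / 515 = 1617 / 515 ≈ 3.1 → 3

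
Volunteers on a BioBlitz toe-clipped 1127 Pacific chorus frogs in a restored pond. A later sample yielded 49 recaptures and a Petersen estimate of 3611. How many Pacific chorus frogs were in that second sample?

C = 157

From N = M·C/R: C = N·R / M = 3611·49 / 1127 = 176939 / 1127 = 157.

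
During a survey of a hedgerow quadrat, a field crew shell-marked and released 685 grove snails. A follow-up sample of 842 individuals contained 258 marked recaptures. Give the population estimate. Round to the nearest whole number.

N = (685 × 842) / 258 = 576770 / 258 ≈ 2235.5 → 2236

N ≈ 2236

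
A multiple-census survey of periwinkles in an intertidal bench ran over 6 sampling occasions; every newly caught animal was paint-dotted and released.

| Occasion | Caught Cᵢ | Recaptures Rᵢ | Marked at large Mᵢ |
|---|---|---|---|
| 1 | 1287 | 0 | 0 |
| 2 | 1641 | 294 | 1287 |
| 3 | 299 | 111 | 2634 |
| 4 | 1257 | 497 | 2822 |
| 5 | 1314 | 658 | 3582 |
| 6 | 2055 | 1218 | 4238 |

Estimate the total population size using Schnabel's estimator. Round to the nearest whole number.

Σ MᵢCᵢ = 0·1287 + 1287·1641 + 2634·299 + 2822·1257 + 3582·1314 + 4238·2055 = 0 + 2111967 + 787566 + 3547254 + 4706748 + 8709090 = 19862625
Σ Rᵢ = 0 + 294 + 111 + 497 + 658 + 1218 = 2778
N̂ = 19862625 / 2778 ≈ 7150.0 → 7150

N ≈ 7150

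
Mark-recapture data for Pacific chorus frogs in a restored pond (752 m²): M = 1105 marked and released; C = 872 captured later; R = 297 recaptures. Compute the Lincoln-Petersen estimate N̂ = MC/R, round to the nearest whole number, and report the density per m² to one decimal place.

N̂ = 1105·872/297 = 963560/297 ≈ 3244.3 → 3244
Density = N̂ / area = 3244 / 752 ≈ 4.31 → 4.3 per m²

density ≈ 4.3 Pacific chorus frogs per m²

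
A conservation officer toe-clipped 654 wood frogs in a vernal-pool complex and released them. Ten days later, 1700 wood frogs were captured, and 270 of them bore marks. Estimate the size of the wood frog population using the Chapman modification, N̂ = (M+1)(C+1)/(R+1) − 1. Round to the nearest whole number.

N ≈ 4110

N̂ = (654+1)(1700+1)/(270+1) − 1 = 655·1701/271 − 1
= 1114155/271 − 1 ≈ 4111.3 − 1 ≈ 4110.3 → 4110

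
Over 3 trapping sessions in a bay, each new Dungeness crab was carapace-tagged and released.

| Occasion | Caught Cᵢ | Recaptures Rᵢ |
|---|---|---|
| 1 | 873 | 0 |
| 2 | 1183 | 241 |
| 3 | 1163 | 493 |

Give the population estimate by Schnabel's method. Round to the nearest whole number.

N ≈ 4283

Marked at large before each occasion: Mᵢ = Σⱼ<ᵢ (Cⱼ − Rⱼ) → M1=0, M2=873, M3=1815
Σ MᵢCᵢ = 0·873 + 873·1183 + 1815·1163 = 0 + 1032759 + 2110845 = 3143604
Σ Rᵢ = 0 + 241 + 493 = 734
N̂ = 3143604 / 734 ≈ 4282.8 → 4283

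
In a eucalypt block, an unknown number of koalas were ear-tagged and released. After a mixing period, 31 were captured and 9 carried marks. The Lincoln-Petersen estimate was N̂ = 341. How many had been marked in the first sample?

M = 99

From N = M·C/R: M = N·R / C = 341·9 / 31 = 3069 / 31 = 99.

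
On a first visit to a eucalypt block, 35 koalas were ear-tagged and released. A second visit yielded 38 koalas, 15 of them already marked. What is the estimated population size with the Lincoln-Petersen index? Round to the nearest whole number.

N ≈ 89

N = (35 × 38) / 15 = 1330 / 15 ≈ 88.7 → 89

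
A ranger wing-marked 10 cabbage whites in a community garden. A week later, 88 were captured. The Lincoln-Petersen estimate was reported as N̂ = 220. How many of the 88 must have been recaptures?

R = 4

From N = M·C/R: R = M·C / N = 10·88 / 220 = 880 / 220 = 4.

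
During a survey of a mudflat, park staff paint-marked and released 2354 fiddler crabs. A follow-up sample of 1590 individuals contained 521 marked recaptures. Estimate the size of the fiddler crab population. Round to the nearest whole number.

N ≈ 7184

The marked fraction in the recapture sample should equal the marked fraction in the population: 521/1590 = 2354/N.
N = (2354 × 1590) / 521 = 3742860 / 521 ≈ 7184.0 → 7184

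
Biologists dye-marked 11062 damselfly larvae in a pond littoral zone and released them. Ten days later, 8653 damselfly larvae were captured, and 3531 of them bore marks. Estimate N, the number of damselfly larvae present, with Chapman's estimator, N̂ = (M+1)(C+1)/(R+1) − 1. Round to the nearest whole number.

N̂ = (11062+1)(8653+1)/(3531+1) − 1 = 11063·8654/3532 − 1
= 95739202/3532 − 1 ≈ 27106.2 − 1 ≈ 27105.2 → 27105

N ≈ 27,105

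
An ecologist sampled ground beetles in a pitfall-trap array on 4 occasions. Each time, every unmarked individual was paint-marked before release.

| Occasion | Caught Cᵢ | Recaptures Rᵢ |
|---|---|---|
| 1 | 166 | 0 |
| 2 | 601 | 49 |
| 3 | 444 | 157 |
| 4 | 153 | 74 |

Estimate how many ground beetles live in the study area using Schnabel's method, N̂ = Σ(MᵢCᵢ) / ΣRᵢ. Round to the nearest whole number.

N ≈ 2044

Marked at large before each occasion: Mᵢ = Σⱼ<ᵢ (Cⱼ − Rⱼ) → M1=0, M2=166, M3=718, M4=1005
Σ MᵢCᵢ = 0·166 + 166·601 + 718·444 + 1005·153 = 0 + 99766 + 318792 + 153765 = 572323
Σ Rᵢ = 0 + 49 + 157 + 74 = 280
N̂ = 572323 / 280 ≈ 2044.0 → 2044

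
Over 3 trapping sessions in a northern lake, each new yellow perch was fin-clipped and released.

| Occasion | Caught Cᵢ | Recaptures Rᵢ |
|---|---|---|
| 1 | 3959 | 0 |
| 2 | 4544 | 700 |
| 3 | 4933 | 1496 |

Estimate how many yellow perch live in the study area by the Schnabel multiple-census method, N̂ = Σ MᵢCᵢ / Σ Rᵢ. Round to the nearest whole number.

N ≈ 25,720

Marked at large before each occasion: Mᵢ = Σⱼ<ᵢ (Cⱼ − Rⱼ) → M1=0, M2=3959, M3=7803
Σ MᵢCᵢ = 0·3959 + 3959·4544 + 7803·4933 = 0 + 17989696 + 38492199 = 56481895
Σ Rᵢ = 0 + 700 + 1496 = 2196
N̂ = 56481895 / 2196 ≈ 25720.4 → 25720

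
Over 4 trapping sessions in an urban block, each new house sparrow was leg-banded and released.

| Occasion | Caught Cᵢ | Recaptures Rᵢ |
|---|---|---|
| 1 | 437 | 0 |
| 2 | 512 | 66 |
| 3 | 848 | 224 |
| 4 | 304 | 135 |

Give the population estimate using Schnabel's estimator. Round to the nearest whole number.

Marked at large before each occasion: Mᵢ = Σⱼ<ᵢ (Cⱼ − Rⱼ) → M1=0, M2=437, M3=883, M4=1507
Σ MᵢCᵢ = 0·437 + 437·512 + 883·848 + 1507·304 = 0 + 223744 + 748784 + 458128 = 1430656
Σ Rᵢ = 0 + 66 + 224 + 135 = 425
N̂ = 1430656 / 425 ≈ 3366.2 → 3366

N ≈ 3366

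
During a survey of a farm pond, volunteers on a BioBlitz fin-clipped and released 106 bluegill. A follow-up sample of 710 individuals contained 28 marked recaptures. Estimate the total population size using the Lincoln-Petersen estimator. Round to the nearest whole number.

If marked individuals mix randomly, R/C ≈ M/N, giving N ≈ M·C/R.
N = (106 × 710) / 28 = 75260 / 28 ≈ 2687.9 → 2688

N ≈ 2688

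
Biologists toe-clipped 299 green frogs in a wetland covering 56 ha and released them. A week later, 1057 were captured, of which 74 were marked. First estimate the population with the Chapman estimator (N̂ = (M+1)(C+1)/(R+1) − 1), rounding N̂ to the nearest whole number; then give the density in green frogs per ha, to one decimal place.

N̂ = 300·1058/75 − 1 = 317400/75 − 1 = 4231
Density = N̂ / area = 4231 / 56 ≈ 75.55 → 75.6 per ha

density ≈ 75.6 green frogs per ha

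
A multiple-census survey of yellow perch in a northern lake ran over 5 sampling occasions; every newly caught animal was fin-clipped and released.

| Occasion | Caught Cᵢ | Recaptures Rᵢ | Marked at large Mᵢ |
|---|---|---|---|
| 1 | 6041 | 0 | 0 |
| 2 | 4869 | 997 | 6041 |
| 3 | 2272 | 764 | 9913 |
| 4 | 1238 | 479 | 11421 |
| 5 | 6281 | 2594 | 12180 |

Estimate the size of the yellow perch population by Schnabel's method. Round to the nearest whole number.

Σ MᵢCᵢ = 0·6041 + 6041·4869 + 9913·2272 + 11421·1238 + 12180·6281 = 0 + 29413629 + 22522336 + 14139198 + 76502580 = 142577743
Σ Rᵢ = 0 + 997 + 764 + 479 + 2594 = 4834
N̂ = 142577743 / 4834 ≈ 29494.8 → 29495

N ≈ 29,495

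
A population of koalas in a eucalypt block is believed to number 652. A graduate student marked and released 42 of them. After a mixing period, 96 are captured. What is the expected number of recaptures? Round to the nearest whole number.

The marked fraction of the population is 42/652, so in a sample of 96 expect C·(M/N) marked.
E[R] = 42 × 96 / 652 = 4032 / 652 ≈ 6.2 → 6

expected recaptures ≈ 6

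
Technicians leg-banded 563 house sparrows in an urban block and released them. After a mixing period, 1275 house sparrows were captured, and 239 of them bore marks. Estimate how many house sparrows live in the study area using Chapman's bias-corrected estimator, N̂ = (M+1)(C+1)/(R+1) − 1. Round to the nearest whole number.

N ≈ 2998

N̂ = (563+1)(1275+1)/(239+1) − 1 = 564·1276/240 − 1
= 719664/240 − 1 ≈ 2998.6 − 1 ≈ 2997.6 → 2998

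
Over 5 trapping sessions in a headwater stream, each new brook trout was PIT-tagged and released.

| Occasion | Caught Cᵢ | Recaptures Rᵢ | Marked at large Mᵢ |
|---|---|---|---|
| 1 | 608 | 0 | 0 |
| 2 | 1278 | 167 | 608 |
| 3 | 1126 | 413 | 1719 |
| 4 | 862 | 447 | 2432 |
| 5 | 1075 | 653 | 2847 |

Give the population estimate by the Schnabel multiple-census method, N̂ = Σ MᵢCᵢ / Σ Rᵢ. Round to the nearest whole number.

N ≈ 4684

Σ MᵢCᵢ = 0·608 + 608·1278 + 1719·1126 + 2432·862 + 2847·1075 = 0 + 777024 + 1935594 + 2096384 + 3060525 = 7869527
Σ Rᵢ = 0 + 167 + 413 + 447 + 653 = 1680
N̂ = 7869527 / 1680 ≈ 4684.2 → 4684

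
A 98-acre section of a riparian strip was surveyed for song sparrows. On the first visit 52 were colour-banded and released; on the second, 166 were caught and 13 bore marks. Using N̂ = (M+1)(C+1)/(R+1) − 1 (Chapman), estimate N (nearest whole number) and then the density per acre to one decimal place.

density ≈ 6.4 song sparrows per acre

N̂ = 53·167/14 − 1 = 8851/14 − 1 ≈ 631.2 → 631
Density = N̂ / area = 631 / 98 ≈ 6.44 → 6.4 per acre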